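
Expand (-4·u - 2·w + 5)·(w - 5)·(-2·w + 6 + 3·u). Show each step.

(-4·u - 2·w + 5)·(w - 5)·(-2·w + 6 + 3·u)
= (-4·u·w + 20·u - 2·w² + 10·w + 5·w - 25)·(-2·w + 6 + 3·u)    [distributive law]
= (-4·u·w + 20·u - 2·w² + 15·w - 25)·(-2·w + 6 + 3·u)    [combine like terms]
= 8·u·w² - 24·u·w - 12·u²·w - 40·u·w + 120·u + 60·u² + 4·w³ - 12·w² - 6·u·w² - 30·w² + 90·w + 45·u·w + 50·w - 150 - 75·u    [distributive law]
= 2·u·w² - 19·u·w - 12·u²·w + 45·u + 60·u² + 4·w³ - 42·w² + 140·w - 150    [combine like terms]

2·u·w² - 19·u·w - 12·u²·w + 45·u + 60·u² + 4·w³ - 42·w² + 140·w - 150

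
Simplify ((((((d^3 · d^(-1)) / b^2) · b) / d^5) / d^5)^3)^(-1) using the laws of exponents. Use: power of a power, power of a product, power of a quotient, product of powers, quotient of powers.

b^3d^24

((((((d^3 · d^(-1)) / b^2) · b) / d^5) / d^5)^3)^(-1)
= (((((d^3 · d^(-1)) / b^2) · b) / d^5) / d^5)^(-3)    [power of a power]
= (((((d^3 · d^(-1)) / b^2) · b) / d^5)^(-3)) / ((d^5)^(-3))    [power of a quotient]
= (((((d^3 · d^(-1)) / b^2) · b)^(-3)) / ((d^5)^(-3))) / ((d^5)^(-3))    [power of a quotient]
= (((((d^3 · d^(-1)) / b^2)^(-3)) · (b^(-3))) / ((d^5)^(-3))) / ((d^5)^(-3))    [power of a product]
= (((((d^3 · d^(-1))^(-3)) / ((b^2)^(-3))) · (b^(-3))) / ((d^5)^(-3))) / ((d^5)^(-3))    [power of a quotient]
= ((((((d^3)^(-3)) · ((d^(-1))^(-3))) / ((b^2)^(-3))) · (b^(-3))) / ((d^5)^(-3))) / ((d^5)^(-3))    [power of a product]
= ((((d^(-9) · ((d^(-1))^(-3))) / ((b^2)^(-3))) · (b^(-3))) / ((d^5)^(-3))) / ((d^5)^(-3))    [power of a power]
= ((((d^(-9) · d^3) / ((b^2)^(-3))) · (b^(-3))) / ((d^5)^(-3))) / ((d^5)^(-3))    [power of a power]
= (((d^(-6) / ((b^2)^(-3))) · (b^(-3))) / ((d^5)^(-3))) / ((d^5)^(-3))    [product of powers]
= (((d^(-6) / b^(-6)) · (b^(-3))) / ((d^5)^(-3))) / ((d^5)^(-3))    [power of a power]
= (((d^(-6) / b^(-6)) · b^(-3)) / d^(-15)) / ((d^5)^(-3))    [power of a power]
= (((d^(-6) / b^(-6)) · b^(-3)) / d^(-15)) / d^(-15)    [power of a power]
= b^3d^24    [quotient of powers; product of powers]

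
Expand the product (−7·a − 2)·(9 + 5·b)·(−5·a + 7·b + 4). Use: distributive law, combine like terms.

(−7·a − 2)·(9 + 5·b)·(−5·a + 7·b + 4)
= (−63·a − 35·a·b − 18 − 10·b)·(−5·a + 7·b + 4)    [distributive law]
= 315·a² − 441·a·b − 252·a + 175·a²·b − 245·a·b² − 140·a·b + 90·a − 126·b − 72 + 50·a·b − 70·b² − 40·b    [distributive law]
= 315·a² − 531·a·b − 162·a + 175·a²·b − 245·a·b² − 166·b − 72 − 70·b²    [combine like terms]

315·a² − 531·a·b − 162·a + 175·a²·b − 245·a·b² − 166·b − 72 − 70·b²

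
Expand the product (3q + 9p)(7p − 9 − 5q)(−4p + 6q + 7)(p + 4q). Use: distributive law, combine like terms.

(3q + 9p)(7p − 9 − 5q)(−4p + 6q + 7)(p + 4q)
= (21pq − 27q − 15q^2 + 63p^2 − 81p − 45pq)(−4p + 6q + 7)(p + 4q)    [distributive law]
= (−24pq − 27q − 15q^2 + 63p^2 − 81p)(−4p + 6q + 7)(p + 4q)    [combine like terms]
= (96p^2q − 144pq^2 − 168pq + 108pq − 162q^2 − 189q + 60pq^2 − 90q^3 − 105q^2 − 252p^3 + 378p^2q + 441p^2 + 324p^2 − 486pq − 567p)(p + 4q)    [distributive law]
= (474p^2q − 84pq^2 − 546pq − 267q^2 − 189q − 90q^3 − 252p^3 + 765p^2 − 567p)(p + 4q)    [combine like terms]
= 474p^3q + 1896p^2q^2 − 84p^2q^2 − 336pq^3 − 546p^2q − 2184pq^2 − 267pq^2 − 1068q^3 − 189pq − 756q^2 − 90pq^3 − 360q^4 − 252p^4 − 1008p^3q + 765p^3 + 3060p^2q − 567p^2 − 2268pq    [distributive law]
= −534p^3q + 1812p^2q^2 − 426pq^3 + 2514p^2q − 2451pq^2 − 1068q^3 − 2457pq − 756q^2 − 360q^4 − 252p^4 + 765p^3 − 567p^2    [combine like terms]

−534p^3q + 1812p^2q^2 − 426pq^3 + 2514p^2q − 2451pq^2 − 1068q^3 − 2457pq − 756q^2 − 360q^4 − 252p^4 + 765p^3 − 567p^2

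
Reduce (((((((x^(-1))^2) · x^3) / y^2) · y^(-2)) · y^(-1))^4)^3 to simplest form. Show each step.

(((((((x^(-1))^2) · x^3) / y^2) · y^(-2)) · y^(-1))^4)^3
= ((((((x^(-1))^2) · x^3) / y^2) · y^(-2)) · y^(-1))^12    [power of a power]
= ((((((x^(-1))^2) · x^3) / y^2) · y^(-2))^12) · ((y^(-1))^12)    [power of a product]
= ((((((x^(-1))^2) · x^3) / y^2)^12) · ((y^(-2))^12)) · ((y^(-1))^12)    [power of a product]
= ((((((x^(-1))^2) · x^3)^12) / ((y^2)^12)) · ((y^(-2))^12)) · ((y^(-1))^12)    [power of a quotient]
= ((((((x^(-1))^2)^12) · ((x^3)^12)) / ((y^2)^12)) · ((y^(-2))^12)) · ((y^(-1))^12)    [power of a product]
= (((((x^(-1))^24) · ((x^3)^12)) / ((y^2)^12)) · ((y^(-2))^12)) · ((y^(-1))^12)    [power of a power]
= (((x^(-24) · ((x^3)^12)) / ((y^2)^12)) · ((y^(-2))^12)) · ((y^(-1))^12)    [power of a power]
= (((x^(-24) · x^36) / ((y^2)^12)) · ((y^(-2))^12)) · ((y^(-1))^12)    [power of a power]
= ((x^12 / ((y^2)^12)) · ((y^(-2))^12)) · ((y^(-1))^12)    [product of powers]
= ((x^12 / y^24) · ((y^(-2))^12)) · ((y^(-1))^12)    [power of a power]
= ((x^12 / y^24) · y^(-24)) · ((y^(-1))^12)    [power of a power]
= ((x^12 / y^24) · y^(-24)) · y^(-12)    [power of a power]
= x^12y^(-60)    [quotient of powers; product of powers]

x^12y^(-60)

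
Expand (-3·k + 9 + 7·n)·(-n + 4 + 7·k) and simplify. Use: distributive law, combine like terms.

52·k·n + 51·k - 21·k² + 19·n + 36 - 7·n²

(-3·k + 9 + 7·n)·(-n + 4 + 7·k)
= 3·k·n - 12·k - 21·k² - 9·n + 36 + 63·k - 7·n² + 28·n + 49·k·n    [distributive law]
= 52·k·n + 51·k - 21·k² + 19·n + 36 - 7·n²    [combine like terms]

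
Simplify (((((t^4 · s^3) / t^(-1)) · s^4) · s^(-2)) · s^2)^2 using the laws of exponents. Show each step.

s^14t^10

(((((t^4 · s^3) / t^(-1)) · s^4) · s^(-2)) · s^2)^2
= (((((t^4 · s^3) / t^(-1)) · s^4) · s^(-2))^2) · ((s^2)^2)    [power of a product]
= (((((t^4 · s^3) / t^(-1)) · s^4)^2) · ((s^(-2))^2)) · ((s^2)^2)    [power of a product]
= (((((t^4 · s^3) / t^(-1))^2) · ((s^4)^2)) · ((s^(-2))^2)) · ((s^2)^2)    [power of a product]
= (((((t^4 · s^3)^2) / ((t^(-1))^2)) · ((s^4)^2)) · ((s^(-2))^2)) · ((s^2)^2)    [power of a quotient]
= ((((((t^4)^2) · ((s^3)^2)) / ((t^(-1))^2)) · ((s^4)^2)) · ((s^(-2))^2)) · ((s^2)^2)    [power of a product]
= ((((t^8 · ((s^3)^2)) / ((t^(-1))^2)) · ((s^4)^2)) · ((s^(-2))^2)) · ((s^2)^2)    [power of a power]
= ((((t^8 · s^6) / ((t^(-1))^2)) · ((s^4)^2)) · ((s^(-2))^2)) · ((s^2)^2)    [power of a power]
= ((((t^8 · s^6) / t^(-2)) · ((s^4)^2)) · ((s^(-2))^2)) · ((s^2)^2)    [power of a power]
= ((((t^8 · s^6) / t^(-2)) · s^8) · ((s^(-2))^2)) · ((s^2)^2)    [power of a power]
= ((((t^8 · s^6) / t^(-2)) · s^8) · s^(-4)) · ((s^2)^2)    [power of a power]
= ((((t^8 · s^6) / t^(-2)) · s^8) · s^(-4)) · s^4    [power of a power]
= s^14t^10    [quotient of powers; product of powers]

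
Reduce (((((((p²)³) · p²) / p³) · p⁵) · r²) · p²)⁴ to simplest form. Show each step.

p⁴⁸r⁸

(((((((p²)³) · p²) / p³) · p⁵) · r²) · p²)⁴
= (((((((p²)³) · p²) / p³) · p⁵) · r²)⁴) · ((p²)⁴)    [power of a product]
= (((((((p²)³) · p²) / p³) · p⁵)⁴) · ((r²)⁴)) · ((p²)⁴)    [power of a product]
= (((((((p²)³) · p²) / p³)⁴) · ((p⁵)⁴)) · ((r²)⁴)) · ((p²)⁴)    [power of a product]
= (((((((p²)³) · p²)⁴) / ((p³)⁴)) · ((p⁵)⁴)) · ((r²)⁴)) · ((p²)⁴)    [power of a quotient]
= (((((((p²)³)⁴) · ((p²)⁴)) / ((p³)⁴)) · ((p⁵)⁴)) · ((r²)⁴)) · ((p²)⁴)    [power of a product]
= ((((((p²)¹²) · ((p²)⁴)) / ((p³)⁴)) · ((p⁵)⁴)) · ((r²)⁴)) · ((p²)⁴)    [power of a power]
= ((((p²⁴ · ((p²)⁴)) / ((p³)⁴)) · ((p⁵)⁴)) · ((r²)⁴)) · ((p²)⁴)    [power of a power]
= ((((p²⁴ · p⁸) / ((p³)⁴)) · ((p⁵)⁴)) · ((r²)⁴)) · ((p²)⁴)    [power of a power]
= (((p³² / ((p³)⁴)) · ((p⁵)⁴)) · ((r²)⁴)) · ((p²)⁴)    [product of powers]
= (((p³² / p¹²) · ((p⁵)⁴)) · ((r²)⁴)) · ((p²)⁴)    [power of a power]
= ((p²⁰ · ((p⁵)⁴)) · ((r²)⁴)) · ((p²)⁴)    [quotient of powers]
= ((p²⁰ · p²⁰) · ((r²)⁴)) · ((p²)⁴)    [power of a power]
= (p⁴⁰ · ((r²)⁴)) · ((p²)⁴)    [product of powers]
= (p⁴⁰ · r⁸) · ((p²)⁴)    [power of a power]
= (p⁴⁰ · r⁸) · p⁸    [power of a power]
= p⁴⁸r⁸    [product of powers]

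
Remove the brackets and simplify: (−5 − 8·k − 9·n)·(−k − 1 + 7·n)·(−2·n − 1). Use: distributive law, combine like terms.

(−5 − 8·k − 9·n)·(−k − 1 + 7·n)·(−2·n − 1)
= (5·k + 5 − 35·n + 8·k² + 8·k − 56·k·n + 9·k·n + 9·n − 63·n²)·(−2·n − 1)    [distributive law]
= (13·k + 5 − 26·n + 8·k² − 47·k·n − 63·n²)·(−2·n − 1)    [combine like terms]
= −26·k·n − 13·k − 10·n − 5 + 52·n² + 26·n − 16·k²·n − 8·k² + 94·k·n² + 47·k·n + 126·n³ + 63·n²    [distributive law]
= 21·k·n − 13·k + 16·n − 5 + 115·n² − 16·k²·n − 8·k² + 94·k·n² + 126·n³    [combine like terms]

21·k·n − 13·k + 16·n − 5 + 115·n² − 16·k²·n − 8·k² + 94·k·n² + 126·n³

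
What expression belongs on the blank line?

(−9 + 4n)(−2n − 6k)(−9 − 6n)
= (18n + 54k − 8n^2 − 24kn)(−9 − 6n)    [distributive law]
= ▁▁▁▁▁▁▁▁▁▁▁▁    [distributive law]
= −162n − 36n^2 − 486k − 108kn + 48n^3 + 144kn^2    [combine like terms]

Applying distributive law to the line above:

−162n − 108n^2 − 486k − 324kn + 72n^2 + 48n^3 + 216kn + 144kn^2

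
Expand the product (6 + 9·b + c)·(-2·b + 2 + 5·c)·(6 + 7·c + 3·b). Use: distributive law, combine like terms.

(6 + 9·b + c)·(-2·b + 2 + 5·c)·(6 + 7·c + 3·b)
= (-12·b + 12 + 30·c - 18·b² + 18·b + 45·b·c - 2·b·c + 2·c + 5·c²)·(6 + 7·c + 3·b)    [distributive law]
= (6·b + 12 + 32·c - 18·b² + 43·b·c + 5·c²)·(6 + 7·c + 3·b)    [combine like terms]
= 36·b + 42·b·c + 18·b² + 72 + 84·c + 36·b + 192·c + 224·c² + 96·b·c - 108·b² - 126·b²·c - 54·b³ + 258·b·c + 301·b·c² + 129·b²·c + 30·c² + 35·c³ + 15·b·c²    [distributive law]
= 72·b + 396·b·c - 90·b² + 72 + 276·c + 254·c² + 3·b²·c - 54·b³ + 316·b·c² + 35·c³    [combine like terms]

72·b + 396·b·c - 90·b² + 72 + 276·c + 254·c² + 3·b²·c - 54·b³ + 316·b·c² + 35·c³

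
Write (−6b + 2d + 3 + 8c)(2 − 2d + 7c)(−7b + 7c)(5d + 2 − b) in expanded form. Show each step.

(−6b + 2d + 3 + 8c)(2 − 2d + 7c)(−7b + 7c)(5d + 2 − b)
= (−12b + 12bd − 42bc + 4d − 4d^2 + 14cd + 6 − 6d + 21c + 16c − 16cd + 56c^2)(−7b + 7c)(5d + 2 − b)    [distributive law]
= (−12b + 12bd − 42bc − 2d − 4d^2 − 2cd + 6 + 37c + 56c^2)(−7b + 7c)(5d + 2 − b)    [combine like terms]
= (84b^2 − 84bc − 84b^2d + 84bcd + 294b^2c − 294bc^2 + 14bd − 14cd + 28bd^2 − 28cd^2 + 14bcd − 14c^2d − 42b + 42c − 259bc + 259c^2 − 392bc^2 + 392c^3)(5d + 2 − b)    [distributive law]
= (84b^2 − 343bc − 84b^2d + 98bcd + 294b^2c − 686bc^2 + 14bd − 14cd + 28bd^2 − 28cd^2 − 14c^2d − 42b + 42c + 259c^2 + 392c^3)(5d + 2 − b)    [combine like terms]
= 420b^2d + 168b^2 − 84b^3 − 1715bcd − 686bc + 343b^2c − 420b^2d^2 − 168b^2d + 84b^3d + 490bcd^2 + 196bcd − 98b^2cd + 1470b^2cd + 588b^2c − 294b^3c − 3430bc^2d − 1372bc^2 + 686b^2c^2 + 70bd^2 + 28bd − 14b^2d − 70cd^2 − 28cd + 14bcd + 140bd^3 + 56bd^2 − 28b^2d^2 − 140cd^3 − 56cd^2 + 28bcd^2 − 70c^2d^2 − 28c^2d + 14bc^2d − 210bd − 84b + 42b^2 + 210cd + 84c − 42bc + 1295c^2d + 518c^2 − 259bc^2 + 1960c^3d + 784c^3 − 392bc^3    [distributive law]
= 238b^2d + 210b^2 − 84b^3 − 1505bcd − 728bc + 931b^2c − 448b^2d^2 + 84b^3d + 518bcd^2 + 1372b^2cd − 294b^3c − 3416bc^2d − 1631bc^2 + 686b^2c^2 + 126bd^2 − 182bd − 126cd^2 + 182cd + 140bd^3 − 140cd^3 − 70c^2d^2 + 1267c^2d − 84b + 84c + 518c^2 + 1960c^3d + 784c^3 − 392bc^3    [combine like terms]

238b^2d + 210b^2 − 84b^3 − 1505bcd − 728bc + 931b^2c − 448b^2d^2 + 84b^3d + 518bcd^2 + 1372b^2cd − 294b^3c − 3416bc^2d − 1631bc^2 + 686b^2c^2 + 126bd^2 − 182bd − 126cd^2 + 182cd + 140bd^3 − 140cd^3 − 70c^2d^2 + 1267c^2d − 84b + 84c + 518c^2 + 1960c^3d + 784c^3 − 392bc^3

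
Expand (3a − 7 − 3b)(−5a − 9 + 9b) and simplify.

−15a^2 + 8a + 42ab + 63 − 36b − 27b^2

(3a − 7 − 3b)(−5a − 9 + 9b)
= −15a^2 − 27a + 27ab + 35a + 63 − 63b + 15ab + 27b − 27b^2    [distributive law]
= −15a^2 + 8a + 42ab + 63 − 36b − 27b^2    [combine like terms]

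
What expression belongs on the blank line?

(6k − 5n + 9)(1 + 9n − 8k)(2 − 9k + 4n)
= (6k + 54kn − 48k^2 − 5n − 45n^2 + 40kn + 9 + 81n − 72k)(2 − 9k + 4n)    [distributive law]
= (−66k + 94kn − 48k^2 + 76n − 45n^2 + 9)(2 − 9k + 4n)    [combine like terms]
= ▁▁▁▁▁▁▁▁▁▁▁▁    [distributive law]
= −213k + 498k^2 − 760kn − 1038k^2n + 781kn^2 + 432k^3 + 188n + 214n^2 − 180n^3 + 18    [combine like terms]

After distributive law, the bracketed line is:

−132k + 594k^2 − 264kn + 188kn − 846k^2n + 376kn^2 − 96k^2 + 432k^3 − 192k^2n + 152n − 684kn + 304n^2 − 90n^2 + 405kn^2 − 180n^3 + 18 − 81k + 36n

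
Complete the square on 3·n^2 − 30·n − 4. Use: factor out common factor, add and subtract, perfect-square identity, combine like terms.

3(n − 5)^2 − 79

3·n^2 − 30·n − 4
= 3(n^2 − 10·n) − 4    [factor out 3 from the n-terms]
= 3(n^2 − 10·n + 25 − 25) − 4    [add and subtract 25 inside the bracket]
= 3(n − 5)^2 − 75 − 4    [perfect-square identity]
= 3(n − 5)^2 − 79    [combine constants]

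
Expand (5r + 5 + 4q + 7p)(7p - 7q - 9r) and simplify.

-28pr - 71qr - 45r² + 35p - 35q - 45r - 21pq - 28q² + 49p²

(5r + 5 + 4q + 7p)(7p - 7q - 9r)
= 35pr - 35qr - 45r² + 35p - 35q - 45r + 28pq - 28q² - 36qr + 49p² - 49pq - 63pr    [distributive law]
= -28pr - 71qr - 45r² + 35p - 35q - 45r - 21pq - 28q² + 49p²    [combine like terms]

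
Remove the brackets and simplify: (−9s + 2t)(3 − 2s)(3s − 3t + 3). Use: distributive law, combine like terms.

(−9s + 2t)(3 − 2s)(3s − 3t + 3)
= (−27s + 18s² + 6t − 4st)(3s − 3t + 3)    [distributive law]
= −81s² + 81st − 81s + 54s³ − 54s²t + 54s² + 18st − 18t² + 18t − 12s²t + 12st² − 12st    [distributive law]
= −27s² + 87st − 81s + 54s³ − 66s²t − 18t² + 18t + 12st²    [combine like terms]

−27s² + 87st − 81s + 54s³ − 66s²t − 18t² + 18t + 12st²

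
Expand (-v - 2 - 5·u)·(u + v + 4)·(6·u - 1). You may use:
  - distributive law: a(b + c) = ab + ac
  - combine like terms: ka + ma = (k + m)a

(-v - 2 - 5·u)·(u + v + 4)·(6·u - 1)
= (-u·v - v^2 - 4·v - 2·u - 2·v - 8 - 5·u^2 - 5·u·v - 20·u)·(6·u - 1)    [distributive law]
= (-6·u·v - v^2 - 6·v - 22·u - 8 - 5·u^2)·(6·u - 1)    [combine like terms]
= -36·u^2·v + 6·u·v - 6·u·v^2 + v^2 - 36·u·v + 6·v - 132·u^2 + 22·u - 48·u + 8 - 30·u^3 + 5·u^2    [distributive law]
= -36·u^2·v - 30·u·v - 6·u·v^2 + v^2 + 6·v - 127·u^2 - 26·u + 8 - 30·u^3    [combine like terms]

-36·u^2·v - 30·u·v - 6·u·v^2 + v^2 + 6·v - 127·u^2 - 26·u + 8 - 30·u^3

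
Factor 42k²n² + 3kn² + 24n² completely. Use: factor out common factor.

42k²n² + 3kn² + 24n²
= 3(14k²n² + kn² + 8n²)    [factor out 3]
= 3n²(14k² + k + 8)    [factor out n²]

3n²(14k² + k + 8)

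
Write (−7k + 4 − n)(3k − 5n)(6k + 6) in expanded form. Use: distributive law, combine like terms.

−126k³ − 54k² + 192k²n + 72kn + 72k − 120n + 30kn² + 30n²

(−7k + 4 − n)(3k − 5n)(6k + 6)
= (−21k² + 35kn + 12k − 20n − 3kn + 5n²)(6k + 6)    [distributive law]
= (−21k² + 32kn + 12k − 20n + 5n²)(6k + 6)    [combine like terms]
= −126k³ − 126k² + 192k²n + 192kn + 72k² + 72k − 120kn − 120n + 30kn² + 30n²    [distributive law]
= −126k³ − 54k² + 192k²n + 72kn + 72k − 120n + 30kn² + 30n²    [combine like terms]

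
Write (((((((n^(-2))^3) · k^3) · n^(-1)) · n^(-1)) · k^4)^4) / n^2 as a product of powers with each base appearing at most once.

k^28n^(-34)

(((((((n^(-2))^3) · k^3) · n^(-1)) · n^(-1)) · k^4)^4) / n^2
= (((((((n^(-2))^3) · k^3) · n^(-1)) · n^(-1))^4) · ((k^4)^4)) / n^2    [power of a product]
= (((((((n^(-2))^3) · k^3) · n^(-1))^4) · ((n^(-1))^4)) · ((k^4)^4)) / n^2    [power of a product]
= (((((((n^(-2))^3) · k^3)^4) · ((n^(-1))^4)) · ((n^(-1))^4)) · ((k^4)^4)) / n^2    [power of a product]
= (((((((n^(-2))^3)^4) · ((k^3)^4)) · ((n^(-1))^4)) · ((n^(-1))^4)) · ((k^4)^4)) / n^2    [power of a product]
= ((((((n^(-2))^12) · ((k^3)^4)) · ((n^(-1))^4)) · ((n^(-1))^4)) · ((k^4)^4)) / n^2    [power of a power]
= ((((n^(-24) · ((k^3)^4)) · ((n^(-1))^4)) · ((n^(-1))^4)) · ((k^4)^4)) / n^2    [power of a power]
= ((((n^(-24) · k^12) · ((n^(-1))^4)) · ((n^(-1))^4)) · ((k^4)^4)) / n^2    [power of a power]
= ((((n^(-24) · k^12) · n^(-4)) · ((n^(-1))^4)) · ((k^4)^4)) / n^2    [power of a power]
= ((((n^(-24) · k^12) · n^(-4)) · n^(-4)) · ((k^4)^4)) / n^2    [power of a power]
= ((((n^(-24) · k^12) · n^(-4)) · n^(-4)) · k^16) / n^2    [power of a power]
= k^28n^(-34)    [quotient of powers; product of powers]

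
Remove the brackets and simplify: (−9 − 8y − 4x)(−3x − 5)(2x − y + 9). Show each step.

(−9 − 8y − 4x)(−3x − 5)(2x − y + 9)
= (27x + 45 + 24xy + 40y + 12x^2 + 20x)(2x − y + 9)    [distributive law]
= (47x + 45 + 24xy + 40y + 12x^2)(2x − y + 9)    [combine like terms]
= 94x^2 − 47xy + 423x + 90x − 45y + 405 + 48x^2y − 24xy^2 + 216xy + 80xy − 40y^2 + 360y + 24x^3 − 12x^2y + 108x^2    [distributive law]
= 202x^2 + 249xy + 513x + 315y + 405 + 36x^2y − 24xy^2 − 40y^2 + 24x^3    [combine like terms]

202x^2 + 249xy + 513x + 315y + 405 + 36x^2y − 24xy^2 − 40y^2 + 24x^3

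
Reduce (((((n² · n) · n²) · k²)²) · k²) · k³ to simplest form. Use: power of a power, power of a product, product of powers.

k⁹·n¹⁰

(((((n² · n) · n²) · k²)²) · k²) · k³
= (((((n² · n) · n²)²) · ((k²)²)) · k²) · k³    [power of a product]
= (((((n² · n)²) · ((n²)²)) · ((k²)²)) · k²) · k³    [power of a product]
= ((((((n²)²) · (n²)) · ((n²)²)) · ((k²)²)) · k²) · k³    [power of a product]
= ((((n⁴ · (n²)) · ((n²)²)) · ((k²)²)) · k²) · k³    [power of a power]
= (((n⁶ · ((n²)²)) · ((k²)²)) · k²) · k³    [product of powers]
= (((n⁶ · n⁴) · ((k²)²)) · k²) · k³    [power of a power]
= ((n¹⁰ · ((k²)²)) · k²) · k³    [product of powers]
= ((n¹⁰ · k⁴) · k²) · k³    [power of a power]
= k⁹·n¹⁰    [product of powers]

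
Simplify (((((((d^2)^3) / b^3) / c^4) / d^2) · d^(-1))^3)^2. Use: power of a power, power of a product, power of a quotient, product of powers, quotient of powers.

b^(-18)c^(-24)d^18

(((((((d^2)^3) / b^3) / c^4) / d^2) · d^(-1))^3)^2
= ((((((d^2)^3) / b^3) / c^4) / d^2) · d^(-1))^6    [power of a power]
= ((((((d^2)^3) / b^3) / c^4) / d^2)^6) · ((d^(-1))^6)    [power of a product]
= ((((((d^2)^3) / b^3) / c^4)^6) / ((d^2)^6)) · ((d^(-1))^6)    [power of a quotient]
= ((((((d^2)^3) / b^3)^6) / ((c^4)^6)) / ((d^2)^6)) · ((d^(-1))^6)    [power of a quotient]
= ((((((d^2)^3)^6) / ((b^3)^6)) / ((c^4)^6)) / ((d^2)^6)) · ((d^(-1))^6)    [power of a quotient]
= (((((d^2)^18) / ((b^3)^6)) / ((c^4)^6)) / ((d^2)^6)) · ((d^(-1))^6)    [power of a power]
= (((d^36 / ((b^3)^6)) / ((c^4)^6)) / ((d^2)^6)) · ((d^(-1))^6)    [power of a power]
= (((d^36 / b^18) / ((c^4)^6)) / ((d^2)^6)) · ((d^(-1))^6)    [power of a power]
= (((d^36 / b^18) / c^24) / ((d^2)^6)) · ((d^(-1))^6)    [power of a power]
= (((d^36 / b^18) / c^24) / d^12) · ((d^(-1))^6)    [power of a power]
= (((d^36 / b^18) / c^24) / d^12) · d^(-6)    [power of a power]
= b^(-18)c^(-24)d^18    [quotient of powers; product of powers]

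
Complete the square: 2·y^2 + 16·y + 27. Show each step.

2·y^2 + 16·y + 27
= 2(y^2 + 8·y) + 27    [factor out 2 from the y-terms]
= 2(y^2 + 8·y + 16 − 16) + 27    [add and subtract 16 inside the bracket]
= 2(y + 4)^2 − 32 + 27    [perfect-square identity]
= 2(y + 4)^2 − 5    [combine constants]

2(y + 4)^2 − 5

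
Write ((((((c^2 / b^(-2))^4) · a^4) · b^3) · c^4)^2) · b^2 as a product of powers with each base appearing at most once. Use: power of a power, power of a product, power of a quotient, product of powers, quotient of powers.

a^8b^24c^24

((((((c^2 / b^(-2))^4) · a^4) · b^3) · c^4)^2) · b^2
= ((((((c^2 / b^(-2))^4) · a^4) · b^3)^2) · ((c^4)^2)) · b^2    [power of a product]
= ((((((c^2 / b^(-2))^4) · a^4)^2) · ((b^3)^2)) · ((c^4)^2)) · b^2    [power of a product]
= ((((((c^2 / b^(-2))^4)^2) · ((a^4)^2)) · ((b^3)^2)) · ((c^4)^2)) · b^2    [power of a product]
= (((((c^2 / b^(-2))^8) · ((a^4)^2)) · ((b^3)^2)) · ((c^4)^2)) · b^2    [power of a power]
= ((((((c^2)^8) / ((b^(-2))^8)) · ((a^4)^2)) · ((b^3)^2)) · ((c^4)^2)) · b^2    [power of a quotient]
= ((((c^16 / ((b^(-2))^8)) · ((a^4)^2)) · ((b^3)^2)) · ((c^4)^2)) · b^2    [power of a power]
= ((((c^16 / b^(-16)) · ((a^4)^2)) · ((b^3)^2)) · ((c^4)^2)) · b^2    [power of a power]
= ((((c^16 / b^(-16)) · a^8) · ((b^3)^2)) · ((c^4)^2)) · b^2    [power of a power]
= ((((c^16 / b^(-16)) · a^8) · b^6) · ((c^4)^2)) · b^2    [power of a power]
= ((((c^16 / b^(-16)) · a^8) · b^6) · c^8) · b^2    [power of a power]
= a^8b^24c^24    [quotient of powers; product of powers]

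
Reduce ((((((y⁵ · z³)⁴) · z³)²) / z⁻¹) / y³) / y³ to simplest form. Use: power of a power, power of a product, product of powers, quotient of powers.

y³⁴z³¹

((((((y⁵ · z³)⁴) · z³)²) / z⁻¹) / y³) / y³
= ((((((y⁵ · z³)⁴)²) · ((z³)²)) / z⁻¹) / y³) / y³    [power of a product]
= (((((y⁵ · z³)⁸) · ((z³)²)) / z⁻¹) / y³) / y³    [power of a power]
= ((((((y⁵)⁸) · ((z³)⁸)) · ((z³)²)) / z⁻¹) / y³) / y³    [power of a product]
= ((((y⁴⁰ · ((z³)⁸)) · ((z³)²)) / z⁻¹) / y³) / y³    [power of a power]
= ((((y⁴⁰ · z²⁴) · ((z³)²)) / z⁻¹) / y³) / y³    [power of a power]
= ((((y⁴⁰ · z²⁴) · z⁶) / z⁻¹) / y³) / y³    [power of a power]
= y³⁴z³¹    [quotient of powers; product of powers]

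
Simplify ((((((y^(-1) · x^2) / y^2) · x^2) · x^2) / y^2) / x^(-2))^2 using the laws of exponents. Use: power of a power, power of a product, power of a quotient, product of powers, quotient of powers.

((((((y^(-1) · x^2) / y^2) · x^2) · x^2) / y^2) / x^(-2))^2
= ((((((y^(-1) · x^2) / y^2) · x^2) · x^2) / y^2)^2) / ((x^(-2))^2)    [power of a quotient]
= ((((((y^(-1) · x^2) / y^2) · x^2) · x^2)^2) / ((y^2)^2)) / ((x^(-2))^2)    [power of a quotient]
= ((((((y^(-1) · x^2) / y^2) · x^2)^2) · ((x^2)^2)) / ((y^2)^2)) / ((x^(-2))^2)    [power of a product]
= ((((((y^(-1) · x^2) / y^2)^2) · ((x^2)^2)) · ((x^2)^2)) / ((y^2)^2)) / ((x^(-2))^2)    [power of a product]
= ((((((y^(-1) · x^2)^2) / ((y^2)^2)) · ((x^2)^2)) · ((x^2)^2)) / ((y^2)^2)) / ((x^(-2))^2)    [power of a quotient]
= (((((((y^(-1))^2) · ((x^2)^2)) / ((y^2)^2)) · ((x^2)^2)) · ((x^2)^2)) / ((y^2)^2)) / ((x^(-2))^2)    [power of a product]
= (((((y^(-2) · ((x^2)^2)) / ((y^2)^2)) · ((x^2)^2)) · ((x^2)^2)) / ((y^2)^2)) / ((x^(-2))^2)    [power of a power]
= (((((y^(-2) · x^4) / ((y^2)^2)) · ((x^2)^2)) · ((x^2)^2)) / ((y^2)^2)) / ((x^(-2))^2)    [power of a power]
= (((((y^(-2) · x^4) / y^4) · ((x^2)^2)) · ((x^2)^2)) / ((y^2)^2)) / ((x^(-2))^2)    [power of a power]
= (((((y^(-2) · x^4) / y^4) · x^4) · ((x^2)^2)) / ((y^2)^2)) / ((x^(-2))^2)    [power of a power]
= (((((y^(-2) · x^4) / y^4) · x^4) · x^4) / ((y^2)^2)) / ((x^(-2))^2)    [power of a power]
= (((((y^(-2) · x^4) / y^4) · x^4) · x^4) / y^4) / ((x^(-2))^2)    [power of a power]
= (((((y^(-2) · x^4) / y^4) · x^4) · x^4) / y^4) / x^(-4)    [power of a power]
= x^16·y^(-10)    [quotient of powers; product of powers]

x^16·y^(-10)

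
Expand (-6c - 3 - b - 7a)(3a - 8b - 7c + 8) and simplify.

(-6c - 3 - b - 7a)(3a - 8b - 7c + 8)
= -18ac + 48bc + 42c² - 48c - 9a + 24b + 21c - 24 - 3ab + 8b² + 7bc - 8b - 21a² + 56ab + 49ac - 56a    [distributive law]
= 31ac + 55bc + 42c² - 27c - 65a + 16b - 24 + 53ab + 8b² - 21a²    [combine like terms]

31ac + 55bc + 42c² - 27c - 65a + 16b - 24 + 53ab + 8b² - 21a²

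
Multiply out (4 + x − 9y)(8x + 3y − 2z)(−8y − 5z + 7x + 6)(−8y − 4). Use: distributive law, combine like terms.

(4 + x − 9y)(8x + 3y − 2z)(−8y − 5z + 7x + 6)(−8y − 4)
= (32x + 12y − 8z + 8x^2 + 3xy − 2xz − 72xy − 27y^2 + 18yz)(−8y − 5z + 7x + 6)(−8y − 4)    [distributive law]
= (32x + 12y − 8z + 8x^2 − 69xy − 2xz − 27y^2 + 18yz)(−8y − 5z + 7x + 6)(−8y − 4)    [combine like terms]
= (−256xy − 160xz + 224x^2 + 192x − 96y^2 − 60yz + 84xy + 72y + 64yz + 40z^2 − 56xz − 48z − 64x^2y − 40x^2z + 56x^3 + 48x^2 + 552xy^2 + 345xyz − 483x^2y − 414xy + 16xyz + 10xz^2 − 14x^2z − 12xz + 216y^3 + 135y^2z − 189xy^2 − 162y^2 − 144y^2z − 90yz^2 + 126xyz + 108yz)(−8y − 4)    [distributive law]
= (−586xy − 228xz + 272x^2 + 192x − 258y^2 + 112yz + 72y + 40z^2 − 48z − 547x^2y − 54x^2z + 56x^3 + 363xy^2 + 487xyz + 10xz^2 + 216y^3 − 9y^2z − 90yz^2)(−8y − 4)    [combine like terms]
= 4688xy^2 + 2344xy + 1824xyz + 912xz − 2176x^2y − 1088x^2 − 1536xy − 768x + 2064y^3 + 1032y^2 − 896y^2z − 448yz − 576y^2 − 288y − 320yz^2 − 160z^2 + 384yz + 192z + 4376x^2y^2 + 2188x^2y + 432x^2yz + 216x^2z − 448x^3y − 224x^3 − 2904xy^3 − 1452xy^2 − 3896xy^2z − 1948xyz − 80xyz^2 − 40xz^2 − 1728y^4 − 864y^3 + 72y^3z + 36y^2z + 720y^2z^2 + 360yz^2    [distributive law]
= 3236xy^2 + 808xy − 124xyz + 912xz + 12x^2y − 1088x^2 − 768x + 1200y^3 + 456y^2 − 860y^2z − 64yz − 288y + 40yz^2 − 160z^2 + 192z + 4376x^2y^2 + 432x^2yz + 216x^2z − 448x^3y − 224x^3 − 2904xy^3 − 3896xy^2z − 80xyz^2 − 40xz^2 − 1728y^4 + 72y^3z + 720y^2z^2    [combine like terms]

3236xy^2 + 808xy − 124xyz + 912xz + 12x^2y − 1088x^2 − 768x + 1200y^3 + 456y^2 − 860y^2z − 64yz − 288y + 40yz^2 − 160z^2 + 192z + 4376x^2y^2 + 432x^2yz + 216x^2z − 448x^3y − 224x^3 − 2904xy^3 − 3896xy^2z − 80xyz^2 − 40xz^2 − 1728y^4 + 72y^3z + 720y^2z^2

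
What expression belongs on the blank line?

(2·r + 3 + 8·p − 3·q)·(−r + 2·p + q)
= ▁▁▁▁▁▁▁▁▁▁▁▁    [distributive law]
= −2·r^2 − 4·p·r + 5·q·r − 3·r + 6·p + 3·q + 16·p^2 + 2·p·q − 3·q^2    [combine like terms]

After distributive law, the bracketed line is:

−2·r^2 + 4·p·r + 2·q·r − 3·r + 6·p + 3·q − 8·p·r + 16·p^2 + 8·p·q + 3·q·r − 6·p·q − 3·q^2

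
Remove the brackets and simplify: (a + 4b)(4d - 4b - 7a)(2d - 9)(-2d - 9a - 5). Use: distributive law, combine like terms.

(a + 4b)(4d - 4b - 7a)(2d - 9)(-2d - 9a - 5)
= (4ad - 4ab - 7a² + 16bd - 16b² - 28ab)(2d - 9)(-2d - 9a - 5)    [distributive law]
= (4ad - 32ab - 7a² + 16bd - 16b²)(2d - 9)(-2d - 9a - 5)    [combine like terms]
= (8ad² - 36ad - 64abd + 288ab - 14a²d + 63a² + 32bd² - 144bd - 32b²d + 144b²)(-2d - 9a - 5)    [distributive law]
= -16ad³ - 72a²d² - 40ad² + 72ad² + 324a²d + 180ad + 128abd² + 576a²bd + 320abd - 576abd - 2592a²b - 1440ab + 28a²d² + 126a³d + 70a²d - 126a²d - 567a³ - 315a² - 64bd³ - 288abd² - 160bd² + 288bd² + 1296abd + 720bd + 64b²d² + 288ab²d + 160b²d - 288b²d - 1296ab² - 720b²    [distributive law]
= -16ad³ - 44a²d² + 32ad² + 268a²d + 180ad - 160abd² + 576a²bd + 1040abd - 2592a²b - 1440ab + 126a³d - 567a³ - 315a² - 64bd³ + 128bd² + 720bd + 64b²d² + 288ab²d - 128b²d - 1296ab² - 720b²    [combine like terms]

-16ad³ - 44a²d² + 32ad² + 268a²d + 180ad - 160abd² + 576a²bd + 1040abd - 2592a²b - 1440ab + 126a³d - 567a³ - 315a² - 64bd³ + 128bd² + 720bd + 64b²d² + 288ab²d - 128b²d - 1296ab² - 720b²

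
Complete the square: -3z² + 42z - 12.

-3z² + 42z - 12
= -3(z² - 14z) - 12    [factor out -3 from the z-terms]
= -3(z² - 14z + 49 - 49) - 12    [add and subtract 49 inside the bracket]
= -3(z - 7)² + 147 - 12    [perfect-square identity]
= -3(z - 7)² + 135    [combine constants]

-3(z - 7)² + 135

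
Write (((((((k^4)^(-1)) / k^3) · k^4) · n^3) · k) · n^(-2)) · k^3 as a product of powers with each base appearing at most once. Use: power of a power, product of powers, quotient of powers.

kn

(((((((k^4)^(-1)) / k^3) · k^4) · n^3) · k) · n^(-2)) · k^3
= (((((k^(-4) / k^3) · k^4) · n^3) · k) · n^(-2)) · k^3    [power of a power]
= ((((k^(-7) · k^4) · n^3) · k) · n^(-2)) · k^3    [quotient of powers]
= (((k^(-3) · n^3) · k) · n^(-2)) · k^3    [product of powers]
= kn    [product of powers]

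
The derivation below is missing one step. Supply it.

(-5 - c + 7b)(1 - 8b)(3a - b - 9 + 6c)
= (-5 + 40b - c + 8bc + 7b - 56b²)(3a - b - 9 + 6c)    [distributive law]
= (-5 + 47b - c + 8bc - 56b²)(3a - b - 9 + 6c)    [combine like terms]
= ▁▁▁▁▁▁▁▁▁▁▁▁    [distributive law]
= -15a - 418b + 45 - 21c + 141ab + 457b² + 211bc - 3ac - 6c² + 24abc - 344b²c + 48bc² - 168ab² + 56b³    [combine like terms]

Applying distributive law to the line above:

-15a + 5b + 45 - 30c + 141ab - 47b² - 423b + 282bc - 3ac + bc + 9c - 6c² + 24abc - 8b²c - 72bc + 48bc² - 168ab² + 56b³ + 504b² - 336b²c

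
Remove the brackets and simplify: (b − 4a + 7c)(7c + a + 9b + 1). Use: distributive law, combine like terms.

70bc − 35ab + 9b^2 + b − 21ac − 4a^2 − 4a + 49c^2 + 7c

(b − 4a + 7c)(7c + a + 9b + 1)
= 7bc + ab + 9b^2 + b − 28ac − 4a^2 − 36ab − 4a + 49c^2 + 7ac + 63bc + 7c    [distributive law]
= 70bc − 35ab + 9b^2 + b − 21ac − 4a^2 − 4a + 49c^2 + 7c    [combine like terms]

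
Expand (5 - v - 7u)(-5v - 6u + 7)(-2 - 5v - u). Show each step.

-111v + 150v^2 + 345uv + 123u - 5u^2 - 70 - 25v^3 - 210uv^2 - 251u^2v - 42u^3

(5 - v - 7u)(-5v - 6u + 7)(-2 - 5v - u)
= (-25v - 30u + 35 + 5v^2 + 6uv - 7v + 35uv + 42u^2 - 49u)(-2 - 5v - u)    [distributive law]
= (-32v - 79u + 35 + 5v^2 + 41uv + 42u^2)(-2 - 5v - u)    [combine like terms]
= 64v + 160v^2 + 32uv + 158u + 395uv + 79u^2 - 70 - 175v - 35u - 10v^2 - 25v^3 - 5uv^2 - 82uv - 205uv^2 - 41u^2v - 84u^2 - 210u^2v - 42u^3    [distributive law]
= -111v + 150v^2 + 345uv + 123u - 5u^2 - 70 - 25v^3 - 210uv^2 - 251u^2v - 42u^3    [combine like terms]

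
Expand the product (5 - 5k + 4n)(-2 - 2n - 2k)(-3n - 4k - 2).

(5 - 5k + 4n)(-2 - 2n - 2k)(-3n - 4k - 2)
= (-10 - 10n - 10k + 10k + 10kn + 10k^2 - 8n - 8n^2 - 8kn)(-3n - 4k - 2)    [distributive law]
= (-10 - 18n + 2kn + 10k^2 - 8n^2)(-3n - 4k - 2)    [combine like terms]
= 30n + 40k + 20 + 54n^2 + 72kn + 36n - 6kn^2 - 8k^2n - 4kn - 30k^2n - 40k^3 - 20k^2 + 24n^3 + 32kn^2 + 16n^2    [distributive law]
= 66n + 40k + 20 + 70n^2 + 68kn + 26kn^2 - 38k^2n - 40k^3 - 20k^2 + 24n^3    [combine like terms]

66n + 40k + 20 + 70n^2 + 68kn + 26kn^2 - 38k^2n - 40k^3 - 20k^2 + 24n^3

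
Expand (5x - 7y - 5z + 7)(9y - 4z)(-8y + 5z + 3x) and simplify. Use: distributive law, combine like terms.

(5x - 7y - 5z + 7)(9y - 4z)(-8y + 5z + 3x)
= (45xy - 20xz - 63y^2 + 28yz - 45yz + 20z^2 + 63y - 28z)(-8y + 5z + 3x)    [distributive law]
= (45xy - 20xz - 63y^2 - 17yz + 20z^2 + 63y - 28z)(-8y + 5z + 3x)    [combine like terms]
= -360xy^2 + 225xyz + 135x^2y + 160xyz - 100xz^2 - 60x^2z + 504y^3 - 315y^2z - 189xy^2 + 136y^2z - 85yz^2 - 51xyz - 160yz^2 + 100z^3 + 60xz^2 - 504y^2 + 315yz + 189xy + 224yz - 140z^2 - 84xz    [distributive law]
= -549xy^2 + 334xyz + 135x^2y - 40xz^2 - 60x^2z + 504y^3 - 179y^2z - 245yz^2 + 100z^3 - 504y^2 + 539yz + 189xy - 140z^2 - 84xz    [combine like terms]

-549xy^2 + 334xyz + 135x^2y - 40xz^2 - 60x^2z + 504y^3 - 179y^2z - 245yz^2 + 100z^3 - 504y^2 + 539yz + 189xy - 140z^2 - 84xz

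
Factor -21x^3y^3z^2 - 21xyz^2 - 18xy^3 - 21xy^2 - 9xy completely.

3xy(-7x^2y^2z^2 - 7z^2 - 6y^2 - 7y - 3)

-21x^3y^3z^2 - 21xyz^2 - 18xy^3 - 21xy^2 - 9xy
= 3(-7x^3y^3z^2 - 7xyz^2 - 6xy^3 - 7xy^2 - 3xy)    [factor out 3]
= 3xy(-7x^2y^2z^2 - 7z^2 - 6y^2 - 7y - 3)    [factor out xy]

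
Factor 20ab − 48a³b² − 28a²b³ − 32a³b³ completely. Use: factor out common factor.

20ab − 48a³b² − 28a²b³ − 32a³b³
= 4(5ab − 12a³b² − 7a²b³ − 8a³b³)    [factor out 4]
= 4ab(5 − 12a²b − 7ab² − 8a²b²)    [factor out ab]

4ab(5 − 12a²b − 7ab² − 8a²b²)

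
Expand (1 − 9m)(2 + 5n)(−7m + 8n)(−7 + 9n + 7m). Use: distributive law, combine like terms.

(1 − 9m)(2 + 5n)(−7m + 8n)(−7 + 9n + 7m)
= (2 + 5n − 18m − 45mn)(−7m + 8n)(−7 + 9n + 7m)    [distributive law]
= (−14m + 16n − 35mn + 40n^2 + 126m^2 − 144mn + 315m^2n − 360mn^2)(−7 + 9n + 7m)    [distributive law]
= (−14m + 16n − 179mn + 40n^2 + 126m^2 + 315m^2n − 360mn^2)(−7 + 9n + 7m)    [combine like terms]
= 98m − 126mn − 98m^2 − 112n + 144n^2 + 112mn + 1253mn − 1611mn^2 − 1253m^2n − 280n^2 + 360n^3 + 280mn^2 − 882m^2 + 1134m^2n + 882m^3 − 2205m^2n + 2835m^2n^2 + 2205m^3n + 2520mn^2 − 3240mn^3 − 2520m^2n^2    [distributive law]
= 98m + 1239mn − 980m^2 − 112n − 136n^2 + 1189mn^2 − 2324m^2n + 360n^3 + 882m^3 + 315m^2n^2 + 2205m^3n − 3240mn^3    [combine like terms]

98m + 1239mn − 980m^2 − 112n − 136n^2 + 1189mn^2 − 2324m^2n + 360n^3 + 882m^3 + 315m^2n^2 + 2205m^3n − 3240mn^3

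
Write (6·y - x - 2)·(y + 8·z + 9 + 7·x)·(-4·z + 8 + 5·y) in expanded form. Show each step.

216·y^2·z + 308·y^2 + 30·y^3 - 192·y·z^2 + 96·y·z + 326·y - 204·x·y·z + 213·x·y + 205·x·y^2 + 32·x·z^2 + 28·x·z - 184·x + 28·x^2·z - 56·x^2 - 35·x^2·y + 64·z^2 - 56·z - 144

(6·y - x - 2)·(y + 8·z + 9 + 7·x)·(-4·z + 8 + 5·y)
= (6·y^2 + 48·y·z + 54·y + 42·x·y - x·y - 8·x·z - 9·x - 7·x^2 - 2·y - 16·z - 18 - 14·x)·(-4·z + 8 + 5·y)    [distributive law]
= (6·y^2 + 48·y·z + 52·y + 41·x·y - 8·x·z - 23·x - 7·x^2 - 16·z - 18)·(-4·z + 8 + 5·y)    [combine like terms]
= -24·y^2·z + 48·y^2 + 30·y^3 - 192·y·z^2 + 384·y·z + 240·y^2·z - 208·y·z + 416·y + 260·y^2 - 164·x·y·z + 328·x·y + 205·x·y^2 + 32·x·z^2 - 64·x·z - 40·x·y·z + 92·x·z - 184·x - 115·x·y + 28·x^2·z - 56·x^2 - 35·x^2·y + 64·z^2 - 128·z - 80·y·z + 72·z - 144 - 90·y    [distributive law]
= 216·y^2·z + 308·y^2 + 30·y^3 - 192·y·z^2 + 96·y·z + 326·y - 204·x·y·z + 213·x·y + 205·x·y^2 + 32·x·z^2 + 28·x·z - 184·x + 28·x^2·z - 56·x^2 - 35·x^2·y + 64·z^2 - 56·z - 144    [combine like terms]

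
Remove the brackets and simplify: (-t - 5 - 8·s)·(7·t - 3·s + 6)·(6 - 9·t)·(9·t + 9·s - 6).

(-t - 5 - 8·s)·(7·t - 3·s + 6)·(6 - 9·t)·(9·t + 9·s - 6)
= (-7·t² + 3·s·t - 6·t - 35·t + 15·s - 30 - 56·s·t + 24·s² - 48·s)·(6 - 9·t)·(9·t + 9·s - 6)    [distributive law]
= (-7·t² - 53·s·t - 41·t - 33·s - 30 + 24·s²)·(6 - 9·t)·(9·t + 9·s - 6)    [combine like terms]
= (-42·t² + 63·t³ - 318·s·t + 477·s·t² - 246·t + 369·t² - 198·s + 297·s·t - 180 + 270·t + 144·s² - 216·s²·t)·(9·t + 9·s - 6)    [distributive law]
= (327·t² + 63·t³ - 21·s·t + 477·s·t² + 24·t - 198·s - 180 + 144·s² - 216·s²·t)·(9·t + 9·s - 6)    [combine like terms]
= 2943·t³ + 2943·s·t² - 1962·t² + 567·t⁴ + 567·s·t³ - 378·t³ - 189·s·t² - 189·s²·t + 126·s·t + 4293·s·t³ + 4293·s²·t² - 2862·s·t² + 216·t² + 216·s·t - 144·t - 1782·s·t - 1782·s² + 1188·s - 1620·t - 1620·s + 1080 + 1296·s²·t + 1296·s³ - 864·s² - 1944·s²·t² - 1944·s³·t + 1296·s²·t    [distributive law]
= 2565·t³ - 108·s·t² - 1746·t² + 567·t⁴ + 4860·s·t³ + 2403·s²·t - 1440·s·t + 2349·s²·t² - 1764·t - 2646·s² - 432·s + 1080 + 1296·s³ - 1944·s³·t    [combine like terms]

2565·t³ - 108·s·t² - 1746·t² + 567·t⁴ + 4860·s·t³ + 2403·s²·t - 1440·s·t + 2349·s²·t² - 1764·t - 2646·s² - 432·s + 1080 + 1296·s³ - 1944·s³·t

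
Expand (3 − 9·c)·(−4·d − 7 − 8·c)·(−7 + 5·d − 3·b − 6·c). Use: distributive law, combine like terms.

−21·d − 60·d² + 36·b·d + 15·c·d + 147 + 63·b − 147·c − 117·b·c − 738·c² + 180·c·d² − 108·b·c·d + 144·c²·d − 216·b·c² − 432·c³

(3 − 9·c)·(−4·d − 7 − 8·c)·(−7 + 5·d − 3·b − 6·c)
= (−12·d − 21 − 24·c + 36·c·d + 63·c + 72·c²)·(−7 + 5·d − 3·b − 6·c)    [distributive law]
= (−12·d − 21 + 39·c + 36·c·d + 72·c²)·(−7 + 5·d − 3·b − 6·c)    [combine like terms]
= 84·d − 60·d² + 36·b·d + 72·c·d + 147 − 105·d + 63·b + 126·c − 273·c + 195·c·d − 117·b·c − 234·c² − 252·c·d + 180·c·d² − 108·b·c·d − 216·c²·d − 504·c² + 360·c²·d − 216·b·c² − 432·c³    [distributive law]
= −21·d − 60·d² + 36·b·d + 15·c·d + 147 + 63·b − 147·c − 117·b·c − 738·c² + 180·c·d² − 108·b·c·d + 144·c²·d − 216·b·c² − 432·c³    [combine like terms]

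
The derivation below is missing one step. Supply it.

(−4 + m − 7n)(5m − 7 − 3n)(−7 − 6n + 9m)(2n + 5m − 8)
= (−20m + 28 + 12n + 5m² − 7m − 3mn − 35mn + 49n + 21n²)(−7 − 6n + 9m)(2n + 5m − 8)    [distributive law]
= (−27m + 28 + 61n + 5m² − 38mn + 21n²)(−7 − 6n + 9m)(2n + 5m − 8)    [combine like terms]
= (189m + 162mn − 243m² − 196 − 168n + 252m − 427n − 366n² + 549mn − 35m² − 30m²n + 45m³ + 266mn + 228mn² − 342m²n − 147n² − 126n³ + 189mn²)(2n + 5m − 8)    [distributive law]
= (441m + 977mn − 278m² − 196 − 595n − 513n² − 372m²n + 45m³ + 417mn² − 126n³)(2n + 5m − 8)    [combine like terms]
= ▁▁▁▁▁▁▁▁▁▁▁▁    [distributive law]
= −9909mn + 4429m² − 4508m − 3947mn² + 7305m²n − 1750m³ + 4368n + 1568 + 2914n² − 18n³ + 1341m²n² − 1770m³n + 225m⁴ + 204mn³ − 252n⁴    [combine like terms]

By distributive law:

882mn + 2205m² − 3528m + 1954mn² + 4885m²n − 7816mn − 556m²n − 1390m³ + 2224m² − 392n − 980m + 1568 − 1190n² − 2975mn + 4760n − 1026n³ − 2565mn² + 4104n² − 744m²n² − 1860m³n + 2976m²n + 90m³n + 225m⁴ − 360m³ + 834mn³ + 2085m²n² − 3336mn² − 252n⁴ − 630mn³ + 1008n³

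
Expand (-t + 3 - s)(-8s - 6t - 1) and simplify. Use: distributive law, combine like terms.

14st + 6t^2 - 17t - 23s - 3 + 8s^2

(-t + 3 - s)(-8s - 6t - 1)
= 8st + 6t^2 + t - 24s - 18t - 3 + 8s^2 + 6st + s    [distributive law]
= 14st + 6t^2 - 17t - 23s - 3 + 8s^2    [combine like terms]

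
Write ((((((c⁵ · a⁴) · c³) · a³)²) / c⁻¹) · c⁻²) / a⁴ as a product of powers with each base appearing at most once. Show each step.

((((((c⁵ · a⁴) · c³) · a³)²) / c⁻¹) · c⁻²) / a⁴
= ((((((c⁵ · a⁴) · c³)²) · ((a³)²)) / c⁻¹) · c⁻²) / a⁴    [power of a product]
= ((((((c⁵ · a⁴)²) · ((c³)²)) · ((a³)²)) / c⁻¹) · c⁻²) / a⁴    [power of a product]
= (((((((c⁵)²) · ((a⁴)²)) · ((c³)²)) · ((a³)²)) / c⁻¹) · c⁻²) / a⁴    [power of a product]
= (((((c¹⁰ · ((a⁴)²)) · ((c³)²)) · ((a³)²)) / c⁻¹) · c⁻²) / a⁴    [power of a power]
= (((((c¹⁰ · a⁸) · ((c³)²)) · ((a³)²)) / c⁻¹) · c⁻²) / a⁴    [power of a power]
= (((((c¹⁰ · a⁸) · c⁶) · ((a³)²)) / c⁻¹) · c⁻²) / a⁴    [power of a power]
= (((((c¹⁰ · a⁸) · c⁶) · a⁶) / c⁻¹) · c⁻²) / a⁴    [power of a power]
= a¹⁰c¹⁵    [quotient of powers; product of powers]

a¹⁰c¹⁵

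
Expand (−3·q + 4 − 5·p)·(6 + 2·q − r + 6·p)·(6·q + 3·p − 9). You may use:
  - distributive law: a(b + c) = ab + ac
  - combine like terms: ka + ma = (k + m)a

(−3·q + 4 − 5·p)·(6 + 2·q − r + 6·p)·(6·q + 3·p − 9)
= (−18·q − 6·q² + 3·q·r − 18·p·q + 24 + 8·q − 4·r + 24·p − 30·p − 10·p·q + 5·p·r − 30·p²)·(6·q + 3·p − 9)    [distributive law]
= (−10·q − 6·q² + 3·q·r − 28·p·q + 24 − 4·r − 6·p + 5·p·r − 30·p²)·(6·q + 3·p − 9)    [combine like terms]
= −60·q² − 30·p·q + 90·q − 36·q³ − 18·p·q² + 54·q² + 18·q²·r + 9·p·q·r − 27·q·r − 168·p·q² − 84·p²·q + 252·p·q + 144·q + 72·p − 216 − 24·q·r − 12·p·r + 36·r − 36·p·q − 18·p² + 54·p + 30·p·q·r + 15·p²·r − 45·p·r − 180·p²·q − 90·p³ + 270·p²    [distributive law]
= −6·q² + 186·p·q + 234·q − 36·q³ − 186·p·q² + 18·q²·r + 39·p·q·r − 51·q·r − 264·p²·q + 126·p − 216 − 57·p·r + 36·r + 252·p² + 15·p²·r − 90·p³    [combine like terms]

−6·q² + 186·p·q + 234·q − 36·q³ − 186·p·q² + 18·q²·r + 39·p·q·r − 51·q·r − 264·p²·q + 126·p − 216 − 57·p·r + 36·r + 252·p² + 15·p²·r − 90·p³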